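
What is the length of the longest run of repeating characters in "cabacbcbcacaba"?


Input: "cabacbcbcacaba"
Scanning for longest run:
  Position 1 ('a'): new char, reset run to 1
  Position 2 ('b'): new char, reset run to 1
  Position 3 ('a'): new char, reset run to 1
  Position 4 ('c'): new char, reset run to 1
  Position 5 ('b'): new char, reset run to 1
  Position 6 ('c'): new char, reset run to 1
  Position 7 ('b'): new char, reset run to 1
  Position 8 ('c'): new char, reset run to 1
  Position 9 ('a'): new char, reset run to 1
  Position 10 ('c'): new char, reset run to 1
  Position 11 ('a'): new char, reset run to 1
  Position 12 ('b'): new char, reset run to 1
  Position 13 ('a'): new char, reset run to 1
Longest run: 'c' with length 1

1


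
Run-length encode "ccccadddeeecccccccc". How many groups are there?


Input: ccccadddeeecccccccc
Scanning for consecutive runs:
  Group 1: 'c' x 4 (positions 0-3)
  Group 2: 'a' x 1 (positions 4-4)
  Group 3: 'd' x 3 (positions 5-7)
  Group 4: 'e' x 3 (positions 8-10)
  Group 5: 'c' x 8 (positions 11-18)
Total groups: 5

5


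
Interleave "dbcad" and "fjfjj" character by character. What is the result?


Interleaving "dbcad" and "fjfjj":
  Position 0: 'd' from first, 'f' from second => "df"
  Position 1: 'b' from first, 'j' from second => "bj"
  Position 2: 'c' from first, 'f' from second => "cf"
  Position 3: 'a' from first, 'j' from second => "aj"
  Position 4: 'd' from first, 'j' from second => "dj"
Result: dfbjcfajdj

dfbjcfajdj


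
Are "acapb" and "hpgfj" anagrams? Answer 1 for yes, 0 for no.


Strings: "acapb", "hpgfj"
Sorted first:  aabcp
Sorted second: fghjp
Differ at position 0: 'a' vs 'f' => not anagrams

0


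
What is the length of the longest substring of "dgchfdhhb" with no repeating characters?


Input: "dgchfdhhb"
Sliding window (track last position of each char):
  Position 0 ('d'): window [0,0] length 1 -- new best
  Position 1 ('g'): window [0,1] length 2 -- new best
  Position 2 ('c'): window [0,2] length 3 -- new best
  Position 3 ('h'): window [0,3] length 4 -- new best
  Position 4 ('f'): window [0,4] length 5 -- new best
  Position 5 ('d'): repeat (last at 0), move window start to 1
  Position 5 ('d'): window [1,5] length 5
  Position 6 ('h'): repeat (last at 3), move window start to 4
  Position 6 ('h'): window [4,6] length 3
  Position 7 ('h'): repeat (last at 6), move window start to 7
  Position 7 ('h'): window [7,7] length 1
  Position 8 ('b'): window [7,8] length 2
Longest substring with no repeats: "dgchf" with length 5

5


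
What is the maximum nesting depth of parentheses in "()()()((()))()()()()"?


Input: "()()()((()))()()()()"
Tracking depth:
  Position 0 '(': depth becomes 1
  Position 1 ')': depth becomes 0
  Position 2 '(': depth becomes 1
  Position 3 ')': depth becomes 0
  Position 4 '(': depth becomes 1
  Position 5 ')': depth becomes 0
  Position 6 '(': depth becomes 1
  Position 7 '(': depth becomes 2
  Position 8 '(': depth becomes 3
  Position 9 ')': depth becomes 2
  Position 10 ')': depth becomes 1
  Position 11 ')': depth becomes 0
  Position 12 '(': depth becomes 1
  Position 13 ')': depth becomes 0
  Position 14 '(': depth becomes 1
  Position 15 ')': depth becomes 0
  Position 16 '(': depth becomes 1
  Position 17 ')': depth becomes 0
  Position 18 '(': depth becomes 1
  Position 19 ')': depth becomes 0
Maximum depth reached: 3

3


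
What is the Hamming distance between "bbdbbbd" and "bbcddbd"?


Comparing "bbdbbbd" and "bbcddbd" position by position:
  Position 0: 'b' vs 'b' => same
  Position 1: 'b' vs 'b' => same
  Position 2: 'd' vs 'c' => differ
  Position 3: 'b' vs 'd' => differ
  Position 4: 'b' vs 'd' => differ
  Position 5: 'b' vs 'b' => same
  Position 6: 'd' vs 'd' => same
Total differences (Hamming distance): 3

3


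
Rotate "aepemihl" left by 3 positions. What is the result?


Input: "aepemihl", rotate left by 3
First 3 characters: "aep"
Remaining characters: "emihl"
Concatenate remaining + first: "emihl" + "aep" = "emihlaep"

emihlaep


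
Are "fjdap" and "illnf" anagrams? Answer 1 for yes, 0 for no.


Strings: "fjdap", "illnf"
Sorted first:  adfjp
Sorted second: filln
Differ at position 0: 'a' vs 'f' => not anagrams

0


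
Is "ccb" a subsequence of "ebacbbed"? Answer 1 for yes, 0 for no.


Check if "ccb" is a subsequence of "ebacbbed"
Greedy scan:
  Position 0 ('e'): no match needed
  Position 1 ('b'): no match needed
  Position 2 ('a'): no match needed
  Position 3 ('c'): matches sub[0] = 'c'
  Position 4 ('b'): no match needed
  Position 5 ('b'): no match needed
  Position 6 ('e'): no match needed
  Position 7 ('d'): no match needed
Only matched 1/3 characters => not a subsequence

0


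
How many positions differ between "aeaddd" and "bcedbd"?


Comparing "aeaddd" and "bcedbd" position by position:
  Position 0: 'a' vs 'b' => DIFFER
  Position 1: 'e' vs 'c' => DIFFER
  Position 2: 'a' vs 'e' => DIFFER
  Position 3: 'd' vs 'd' => same
  Position 4: 'd' vs 'b' => DIFFER
  Position 5: 'd' vs 'd' => same
Positions that differ: 4

4


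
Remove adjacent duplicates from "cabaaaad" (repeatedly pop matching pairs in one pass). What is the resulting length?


Input: cabaaaad
Stack-based adjacent duplicate removal:
  Read 'c': push. Stack: c
  Read 'a': push. Stack: ca
  Read 'b': push. Stack: cab
  Read 'a': push. Stack: caba
  Read 'a': matches stack top 'a' => pop. Stack: cab
  Read 'a': push. Stack: caba
  Read 'a': matches stack top 'a' => pop. Stack: cab
  Read 'd': push. Stack: cabd
Final stack: "cabd" (length 4)

4


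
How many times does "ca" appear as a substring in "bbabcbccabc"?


Searching for "ca" in "bbabcbccabc"
Scanning each position:
  Position 0: "bb" => no
  Position 1: "ba" => no
  Position 2: "ab" => no
  Position 3: "bc" => no
  Position 4: "cb" => no
  Position 5: "bc" => no
  Position 6: "cc" => no
  Position 7: "ca" => MATCH
  Position 8: "ab" => no
  Position 9: "bc" => no
Total occurrences: 1

1


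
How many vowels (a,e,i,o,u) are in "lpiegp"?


Input: lpiegp
Checking each character:
  'l' at position 0: consonant
  'p' at position 1: consonant
  'i' at position 2: vowel (running total: 1)
  'e' at position 3: vowel (running total: 2)
  'g' at position 4: consonant
  'p' at position 5: consonant
Total vowels: 2

2


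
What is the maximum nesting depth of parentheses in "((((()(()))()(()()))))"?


Input: "((((()(()))()(()()))))"
Tracking depth:
  Position 0 '(': depth becomes 1
  Position 1 '(': depth becomes 2
  Position 2 '(': depth becomes 3
  Position 3 '(': depth becomes 4
  Position 4 '(': depth becomes 5
  Position 5 ')': depth becomes 4
  Position 6 '(': depth becomes 5
  Position 7 '(': depth becomes 6
  Position 8 ')': depth becomes 5
  Position 9 ')': depth becomes 4
  Position 10 ')': depth becomes 3
  Position 11 '(': depth becomes 4
  Position 12 ')': depth becomes 3
  Position 13 '(': depth becomes 4
  Position 14 '(': depth becomes 5
  Position 15 ')': depth becomes 4
  Position 16 '(': depth becomes 5
  Position 17 ')': depth becomes 4
  Position 18 ')': depth becomes 3
  Position 19 ')': depth becomes 2
  Position 20 ')': depth becomes 1
  Position 21 ')': depth becomes 0
Maximum depth reached: 6

6


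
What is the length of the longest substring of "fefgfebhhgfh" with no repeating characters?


Input: "fefgfebhhgfh"
Sliding window (track last position of each char):
  Position 0 ('f'): window [0,0] length 1 -- new best
  Position 1 ('e'): window [0,1] length 2 -- new best
  Position 2 ('f'): repeat (last at 0), move window start to 1
  Position 2 ('f'): window [1,2] length 2
  Position 3 ('g'): window [1,3] length 3 -- new best
  Position 4 ('f'): repeat (last at 2), move window start to 3
  Position 4 ('f'): window [3,4] length 2
  Position 5 ('e'): window [3,5] length 3
  Position 6 ('b'): window [3,6] length 4 -- new best
  Position 7 ('h'): window [3,7] length 5 -- new best
  Position 8 ('h'): repeat (last at 7), move window start to 8
  Position 8 ('h'): window [8,8] length 1
  Position 9 ('g'): window [8,9] length 2
  Position 10 ('f'): window [8,10] length 3
  Position 11 ('h'): repeat (last at 8), move window start to 9
  Position 11 ('h'): window [9,11] length 3
Longest substring with no repeats: "gfebh" with length 5

5


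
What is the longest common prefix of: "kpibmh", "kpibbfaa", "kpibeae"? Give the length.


Words: kpibmh, kpibbfaa, kpibeae
  Position 0: all 'k' => match
  Position 1: all 'p' => match
  Position 2: all 'i' => match
  Position 3: all 'b' => match
  Position 4: ('m', 'b', 'e') => mismatch, stop
LCP = "kpib" (length 4)

4


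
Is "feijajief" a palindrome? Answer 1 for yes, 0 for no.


Input: feijajief
Reversed: feijajief
  Compare pos 0 ('f') with pos 8 ('f'): match
  Compare pos 1 ('e') with pos 7 ('e'): match
  Compare pos 2 ('i') with pos 6 ('i'): match
  Compare pos 3 ('j') with pos 5 ('j'): match
Result: palindrome

1


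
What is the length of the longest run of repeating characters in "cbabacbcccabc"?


Input: "cbabacbcccabc"
Scanning for longest run:
  Position 1 ('b'): new char, reset run to 1
  Position 2 ('a'): new char, reset run to 1
  Position 3 ('b'): new char, reset run to 1
  Position 4 ('a'): new char, reset run to 1
  Position 5 ('c'): new char, reset run to 1
  Position 6 ('b'): new char, reset run to 1
  Position 7 ('c'): new char, reset run to 1
  Position 8 ('c'): continues run of 'c', length=2
  Position 9 ('c'): continues run of 'c', length=3
  Position 10 ('a'): new char, reset run to 1
  Position 11 ('b'): new char, reset run to 1
  Position 12 ('c'): new char, reset run to 1
Longest run: 'c' with length 3

3


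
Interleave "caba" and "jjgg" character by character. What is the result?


Interleaving "caba" and "jjgg":
  Position 0: 'c' from first, 'j' from second => "cj"
  Position 1: 'a' from first, 'j' from second => "aj"
  Position 2: 'b' from first, 'g' from second => "bg"
  Position 3: 'a' from first, 'g' from second => "ag"
Result: cjajbgag

cjajbgag


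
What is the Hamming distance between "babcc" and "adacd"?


Comparing "babcc" and "adacd" position by position:
  Position 0: 'b' vs 'a' => differ
  Position 1: 'a' vs 'd' => differ
  Position 2: 'b' vs 'a' => differ
  Position 3: 'c' vs 'c' => same
  Position 4: 'c' vs 'd' => differ
Total differences (Hamming distance): 4

4


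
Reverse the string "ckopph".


Input: ckopph
Reading characters right to left:
  Position 5: 'h'
  Position 4: 'p'
  Position 3: 'p'
  Position 2: 'o'
  Position 1: 'k'
  Position 0: 'c'
Reversed: hppokc

hppokc


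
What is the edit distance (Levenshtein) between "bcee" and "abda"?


Computing edit distance: "bcee" -> "abda"
DP table:
           a    b    d    a
      0    1    2    3    4
  b   1    1    1    2    3
  c   2    2    2    2    3
  e   3    3    3    3    3
  e   4    4    4    4    4
Edit distance = dp[4][4] = 4

4


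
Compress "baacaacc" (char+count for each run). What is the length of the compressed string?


Input: baacaacc
Runs:
  'b' x 1 => "b1"
  'a' x 2 => "a2"
  'c' x 1 => "c1"
  'a' x 2 => "a2"
  'c' x 2 => "c2"
Compressed: "b1a2c1a2c2"
Compressed length: 10

10


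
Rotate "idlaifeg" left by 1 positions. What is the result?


Input: "idlaifeg", rotate left by 1
First 1 characters: "i"
Remaining characters: "dlaifeg"
Concatenate remaining + first: "dlaifeg" + "i" = "dlaifegi"

dlaifegi


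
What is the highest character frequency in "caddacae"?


Input: caddacae
Character counts:
  'a': 3
  'c': 2
  'd': 2
  'e': 1
Maximum frequency: 3

3


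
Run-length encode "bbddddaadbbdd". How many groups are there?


Input: bbddddaadbbdd
Scanning for consecutive runs:
  Group 1: 'b' x 2 (positions 0-1)
  Group 2: 'd' x 4 (positions 2-5)
  Group 3: 'a' x 2 (positions 6-7)
  Group 4: 'd' x 1 (positions 8-8)
  Group 5: 'b' x 2 (positions 9-10)
  Group 6: 'd' x 2 (positions 11-12)
Total groups: 6

6


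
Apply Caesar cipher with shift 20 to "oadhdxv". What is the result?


Caesar cipher: shift "oadhdxv" by 20
  'o' (pos 14) + 20 = pos 8 = 'i'
  'a' (pos 0) + 20 = pos 20 = 'u'
  'd' (pos 3) + 20 = pos 23 = 'x'
  'h' (pos 7) + 20 = pos 1 = 'b'
  'd' (pos 3) + 20 = pos 23 = 'x'
  'x' (pos 23) + 20 = pos 17 = 'r'
  'v' (pos 21) + 20 = pos 15 = 'p'
Result: iuxbxrp

iuxbxrp


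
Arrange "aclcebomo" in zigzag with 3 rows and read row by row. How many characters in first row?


Zigzag "aclcebomo" into 3 rows:
Placing characters:
  'a' => row 0
  'c' => row 1
  'l' => row 2
  'c' => row 1
  'e' => row 0
  'b' => row 1
  'o' => row 2
  'm' => row 1
  'o' => row 0
Rows:
  Row 0: "aeo"
  Row 1: "ccbm"
  Row 2: "lo"
First row length: 3

3


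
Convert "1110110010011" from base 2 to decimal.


Input: "1110110010011" in base 2
Positional expansion:
  Digit '1' (value 1) x 2^12 = 4096
  Digit '1' (value 1) x 2^11 = 2048
  Digit '1' (value 1) x 2^10 = 1024
  Digit '0' (value 0) x 2^9 = 0
  Digit '1' (value 1) x 2^8 = 256
  Digit '1' (value 1) x 2^7 = 128
  Digit '0' (value 0) x 2^6 = 0
  Digit '0' (value 0) x 2^5 = 0
  Digit '1' (value 1) x 2^4 = 16
  Digit '0' (value 0) x 2^3 = 0
  Digit '0' (value 0) x 2^2 = 0
  Digit '1' (value 1) x 2^1 = 2
  Digit '1' (value 1) x 2^0 = 1
Sum = 7571

7571


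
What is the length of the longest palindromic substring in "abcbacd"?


Input: "abcbacd"
Checking substrings for palindromes:
  [0:5] "abcba" (len 5) => palindrome
  [1:4] "bcb" (len 3) => palindrome
Longest palindromic substring: "abcba" with length 5

5


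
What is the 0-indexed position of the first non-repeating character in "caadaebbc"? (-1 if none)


Input: caadaebbc
Character frequencies:
  'a': 3
  'b': 2
  'c': 2
  'd': 1
  'e': 1
Scanning left to right for freq == 1:
  Position 0 ('c'): freq=2, skip
  Position 1 ('a'): freq=3, skip
  Position 2 ('a'): freq=3, skip
  Position 3 ('d'): unique! => answer = 3

3


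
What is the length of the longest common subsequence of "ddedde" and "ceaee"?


LCS of "ddedde" and "ceaee"
DP table:
           c    e    a    e    e
      0    0    0    0    0    0
  d   0    0    0    0    0    0
  d   0    0    0    0    0    0
  e   0    0    1    1    1    1
  d   0    0    1    1    1    1
  d   0    0    1    1    1    1
  e   0    0    1    1    2    2
LCS length = dp[6][5] = 2

2


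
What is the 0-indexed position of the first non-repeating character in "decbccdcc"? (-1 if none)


Input: decbccdcc
Character frequencies:
  'b': 1
  'c': 5
  'd': 2
  'e': 1
Scanning left to right for freq == 1:
  Position 0 ('d'): freq=2, skip
  Position 1 ('e'): unique! => answer = 1

1


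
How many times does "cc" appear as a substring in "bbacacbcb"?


Searching for "cc" in "bbacacbcb"
Scanning each position:
  Position 0: "bb" => no
  Position 1: "ba" => no
  Position 2: "ac" => no
  Position 3: "ca" => no
  Position 4: "ac" => no
  Position 5: "cb" => no
  Position 6: "bc" => no
  Position 7: "cb" => no
Total occurrences: 0

0


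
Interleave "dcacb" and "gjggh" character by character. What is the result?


Interleaving "dcacb" and "gjggh":
  Position 0: 'd' from first, 'g' from second => "dg"
  Position 1: 'c' from first, 'j' from second => "cj"
  Position 2: 'a' from first, 'g' from second => "ag"
  Position 3: 'c' from first, 'g' from second => "cg"
  Position 4: 'b' from first, 'h' from second => "bh"
Result: dgcjagcgbh

dgcjagcgbh


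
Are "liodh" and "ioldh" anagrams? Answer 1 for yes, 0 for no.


Strings: "liodh", "ioldh"
Sorted first:  dhilo
Sorted second: dhilo
Sorted forms match => anagrams

1


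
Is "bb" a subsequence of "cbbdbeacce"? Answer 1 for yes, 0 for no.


Check if "bb" is a subsequence of "cbbdbeacce"
Greedy scan:
  Position 0 ('c'): no match needed
  Position 1 ('b'): matches sub[0] = 'b'
  Position 2 ('b'): matches sub[1] = 'b'
  Position 3 ('d'): no match needed
  Position 4 ('b'): no match needed
  Position 5 ('e'): no match needed
  Position 6 ('a'): no match needed
  Position 7 ('c'): no match needed
  Position 8 ('c'): no match needed
  Position 9 ('e'): no match needed
All 2 characters matched => is a subsequence

1


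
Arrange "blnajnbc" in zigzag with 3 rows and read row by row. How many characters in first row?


Zigzag "blnajnbc" into 3 rows:
Placing characters:
  'b' => row 0
  'l' => row 1
  'n' => row 2
  'a' => row 1
  'j' => row 0
  'n' => row 1
  'b' => row 2
  'c' => row 1
Rows:
  Row 0: "bj"
  Row 1: "lanc"
  Row 2: "nb"
First row length: 2

2


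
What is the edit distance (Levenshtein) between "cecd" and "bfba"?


Computing edit distance: "cecd" -> "bfba"
DP table:
           b    f    b    a
      0    1    2    3    4
  c   1    1    2    3    4
  e   2    2    2    3    4
  c   3    3    3    3    4
  d   4    4    4    4    4
Edit distance = dp[4][4] = 4

4


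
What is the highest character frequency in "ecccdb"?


Input: ecccdb
Character counts:
  'b': 1
  'c': 3
  'd': 1
  'e': 1
Maximum frequency: 3

3


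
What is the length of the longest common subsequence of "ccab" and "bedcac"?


LCS of "ccab" and "bedcac"
DP table:
           b    e    d    c    a    c
      0    0    0    0    0    0    0
  c   0    0    0    0    1    1    1
  c   0    0    0    0    1    1    2
  a   0    0    0    0    1    2    2
  b   0    1    1    1    1    2    2
LCS length = dp[4][6] = 2

2


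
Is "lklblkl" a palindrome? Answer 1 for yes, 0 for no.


Input: lklblkl
Reversed: lklblkl
  Compare pos 0 ('l') with pos 6 ('l'): match
  Compare pos 1 ('k') with pos 5 ('k'): match
  Compare pos 2 ('l') with pos 4 ('l'): match
Result: palindrome

1


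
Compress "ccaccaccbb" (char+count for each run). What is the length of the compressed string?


Input: ccaccaccbb
Runs:
  'c' x 2 => "c2"
  'a' x 1 => "a1"
  'c' x 2 => "c2"
  'a' x 1 => "a1"
  'c' x 2 => "c2"
  'b' x 2 => "b2"
Compressed: "c2a1c2a1c2b2"
Compressed length: 12

12


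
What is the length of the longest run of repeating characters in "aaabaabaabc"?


Input: "aaabaabaabc"
Scanning for longest run:
  Position 1 ('a'): continues run of 'a', length=2
  Position 2 ('a'): continues run of 'a', length=3
  Position 3 ('b'): new char, reset run to 1
  Position 4 ('a'): new char, reset run to 1
  Position 5 ('a'): continues run of 'a', length=2
  Position 6 ('b'): new char, reset run to 1
  Position 7 ('a'): new char, reset run to 1
  Position 8 ('a'): continues run of 'a', length=2
  Position 9 ('b'): new char, reset run to 1
  Position 10 ('c'): new char, reset run to 1
Longest run: 'a' with length 3

3


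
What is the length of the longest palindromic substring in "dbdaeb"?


Input: "dbdaeb"
Checking substrings for palindromes:
  [0:3] "dbd" (len 3) => palindrome
Longest palindromic substring: "dbd" with length 3

3


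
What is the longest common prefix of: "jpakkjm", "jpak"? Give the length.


Words: jpakkjm, jpak
  Position 0: all 'j' => match
  Position 1: all 'p' => match
  Position 2: all 'a' => match
  Position 3: all 'k' => match
LCP = "jpak" (length 4)

4


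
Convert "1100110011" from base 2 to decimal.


Input: "1100110011" in base 2
Positional expansion:
  Digit '1' (value 1) x 2^9 = 512
  Digit '1' (value 1) x 2^8 = 256
  Digit '0' (value 0) x 2^7 = 0
  Digit '0' (value 0) x 2^6 = 0
  Digit '1' (value 1) x 2^5 = 32
  Digit '1' (value 1) x 2^4 = 16
  Digit '0' (value 0) x 2^3 = 0
  Digit '0' (value 0) x 2^2 = 0
  Digit '1' (value 1) x 2^1 = 2
  Digit '1' (value 1) x 2^0 = 1
Sum = 819

819


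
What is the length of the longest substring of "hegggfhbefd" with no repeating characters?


Input: "hegggfhbefd"
Sliding window (track last position of each char):
  Position 0 ('h'): window [0,0] length 1 -- new best
  Position 1 ('e'): window [0,1] length 2 -- new best
  Position 2 ('g'): window [0,2] length 3 -- new best
  Position 3 ('g'): repeat (last at 2), move window start to 3
  Position 3 ('g'): window [3,3] length 1
  Position 4 ('g'): repeat (last at 3), move window start to 4
  Position 4 ('g'): window [4,4] length 1
  Position 5 ('f'): window [4,5] length 2
  Position 6 ('h'): window [4,6] length 3
  Position 7 ('b'): window [4,7] length 4 -- new best
  Position 8 ('e'): window [4,8] length 5 -- new best
  Position 9 ('f'): repeat (last at 5), move window start to 6
  Position 9 ('f'): window [6,9] length 4
  Position 10 ('d'): window [6,10] length 5
Longest substring with no repeats: "gfhbe" with length 5

5


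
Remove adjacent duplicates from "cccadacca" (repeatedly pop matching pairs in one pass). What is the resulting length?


Input: cccadacca
Stack-based adjacent duplicate removal:
  Read 'c': push. Stack: c
  Read 'c': matches stack top 'c' => pop. Stack: (empty)
  Read 'c': push. Stack: c
  Read 'a': push. Stack: ca
  Read 'd': push. Stack: cad
  Read 'a': push. Stack: cada
  Read 'c': push. Stack: cadac
  Read 'c': matches stack top 'c' => pop. Stack: cada
  Read 'a': matches stack top 'a' => pop. Stack: cad
Final stack: "cad" (length 3)

3


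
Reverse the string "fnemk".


Input: fnemk
Reading characters right to left:
  Position 4: 'k'
  Position 3: 'm'
  Position 2: 'e'
  Position 1: 'n'
  Position 0: 'f'
Reversed: kmenf

kmenf


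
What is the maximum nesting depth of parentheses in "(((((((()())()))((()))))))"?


Input: "(((((((()())()))((()))))))"
Tracking depth:
  Position 0 '(': depth becomes 1
  Position 1 '(': depth becomes 2
  Position 2 '(': depth becomes 3
  Position 3 '(': depth becomes 4
  Position 4 '(': depth becomes 5
  Position 5 '(': depth becomes 6
  Position 6 '(': depth becomes 7
  Position 7 '(': depth becomes 8
  Position 8 ')': depth becomes 7
  Position 9 '(': depth becomes 8
  Position 10 ')': depth becomes 7
  Position 11 ')': depth becomes 6
  Position 12 '(': depth becomes 7
  Position 13 ')': depth becomes 6
  Position 14 ')': depth becomes 5
  Position 15 ')': depth becomes 4
  Position 16 '(': depth becomes 5
  Position 17 '(': depth becomes 6
  Position 18 '(': depth becomes 7
  Position 19 ')': depth becomes 6
  Position 20 ')': depth becomes 5
  Position 21 ')': depth becomes 4
  Position 22 ')': depth becomes 3
  Position 23 ')': depth becomes 2
  Position 24 ')': depth becomes 1
  Position 25 ')': depth becomes 0
Maximum depth reached: 8

8


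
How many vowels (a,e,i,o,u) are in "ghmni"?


Input: ghmni
Checking each character:
  'g' at position 0: consonant
  'h' at position 1: consonant
  'm' at position 2: consonant
  'n' at position 3: consonant
  'i' at position 4: vowel (running total: 1)
Total vowels: 1

1


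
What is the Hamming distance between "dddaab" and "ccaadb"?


Comparing "dddaab" and "ccaadb" position by position:
  Position 0: 'd' vs 'c' => differ
  Position 1: 'd' vs 'c' => differ
  Position 2: 'd' vs 'a' => differ
  Position 3: 'a' vs 'a' => same
  Position 4: 'a' vs 'd' => differ
  Position 5: 'b' vs 'b' => same
Total differences (Hamming distance): 4

4


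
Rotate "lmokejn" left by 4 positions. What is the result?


Input: "lmokejn", rotate left by 4
First 4 characters: "lmok"
Remaining characters: "ejn"
Concatenate remaining + first: "ejn" + "lmok" = "ejnlmok"

ejnlmok


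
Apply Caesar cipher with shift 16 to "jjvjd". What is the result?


Caesar cipher: shift "jjvjd" by 16
  'j' (pos 9) + 16 = pos 25 = 'z'
  'j' (pos 9) + 16 = pos 25 = 'z'
  'v' (pos 21) + 16 = pos 11 = 'l'
  'j' (pos 9) + 16 = pos 25 = 'z'
  'd' (pos 3) + 16 = pos 19 = 't'
Result: zzlzt

zzlzt


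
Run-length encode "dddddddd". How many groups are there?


Input: dddddddd
Scanning for consecutive runs:
  Group 1: 'd' x 8 (positions 0-7)
Total groups: 1

1


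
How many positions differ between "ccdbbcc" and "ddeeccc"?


Comparing "ccdbbcc" and "ddeeccc" position by position:
  Position 0: 'c' vs 'd' => DIFFER
  Position 1: 'c' vs 'd' => DIFFER
  Position 2: 'd' vs 'e' => DIFFER
  Position 3: 'b' vs 'e' => DIFFER
  Position 4: 'b' vs 'c' => DIFFER
  Position 5: 'c' vs 'c' => same
  Position 6: 'c' vs 'c' => same
Positions that differ: 5

5


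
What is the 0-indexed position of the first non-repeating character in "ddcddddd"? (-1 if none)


Input: ddcddddd
Character frequencies:
  'c': 1
  'd': 7
Scanning left to right for freq == 1:
  Position 0 ('d'): freq=7, skip
  Position 1 ('d'): freq=7, skip
  Position 2 ('c'): unique! => answer = 2

2


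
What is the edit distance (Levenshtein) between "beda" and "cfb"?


Computing edit distance: "beda" -> "cfb"
DP table:
           c    f    b
      0    1    2    3
  b   1    1    2    2
  e   2    2    2    3
  d   3    3    3    3
  a   4    4    4    4
Edit distance = dp[4][3] = 4

4


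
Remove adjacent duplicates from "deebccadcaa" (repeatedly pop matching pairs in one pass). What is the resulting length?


Input: deebccadcaa
Stack-based adjacent duplicate removal:
  Read 'd': push. Stack: d
  Read 'e': push. Stack: de
  Read 'e': matches stack top 'e' => pop. Stack: d
  Read 'b': push. Stack: db
  Read 'c': push. Stack: dbc
  Read 'c': matches stack top 'c' => pop. Stack: db
  Read 'a': push. Stack: dba
  Read 'd': push. Stack: dbad
  Read 'c': push. Stack: dbadc
  Read 'a': push. Stack: dbadca
  Read 'a': matches stack top 'a' => pop. Stack: dbadc
Final stack: "dbadc" (length 5)

5


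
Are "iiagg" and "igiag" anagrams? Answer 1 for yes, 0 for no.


Strings: "iiagg", "igiag"
Sorted first:  aggii
Sorted second: aggii
Sorted forms match => anagrams

1


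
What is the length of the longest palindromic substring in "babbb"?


Input: "babbb"
Checking substrings for palindromes:
  [0:3] "bab" (len 3) => palindrome
  [2:5] "bbb" (len 3) => palindrome
  [2:4] "bb" (len 2) => palindrome
  [3:5] "bb" (len 2) => palindrome
Longest palindromic substring: "bab" with length 3

3


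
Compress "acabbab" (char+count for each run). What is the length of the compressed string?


Input: acabbab
Runs:
  'a' x 1 => "a1"
  'c' x 1 => "c1"
  'a' x 1 => "a1"
  'b' x 2 => "b2"
  'a' x 1 => "a1"
  'b' x 1 => "b1"
Compressed: "a1c1a1b2a1b1"
Compressed length: 12

12


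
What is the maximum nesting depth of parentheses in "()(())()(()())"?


Input: "()(())()(()())"
Tracking depth:
  Position 0 '(': depth becomes 1
  Position 1 ')': depth becomes 0
  Position 2 '(': depth becomes 1
  Position 3 '(': depth becomes 2
  Position 4 ')': depth becomes 1
  Position 5 ')': depth becomes 0
  Position 6 '(': depth becomes 1
  Position 7 ')': depth becomes 0
  Position 8 '(': depth becomes 1
  Position 9 '(': depth becomes 2
  Position 10 ')': depth becomes 1
  Position 11 '(': depth becomes 2
  Position 12 ')': depth becomes 1
  Position 13 ')': depth becomes 0
Maximum depth reached: 2

2


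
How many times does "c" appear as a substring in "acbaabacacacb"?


Searching for "c" in "acbaabacacacb"
Scanning each position:
  Position 0: "a" => no
  Position 1: "c" => MATCH
  Position 2: "b" => no
  Position 3: "a" => no
  Position 4: "a" => no
  Position 5: "b" => no
  Position 6: "a" => no
  Position 7: "c" => MATCH
  Position 8: "a" => no
  Position 9: "c" => MATCH
  Position 10: "a" => no
  Position 11: "c" => MATCH
  Position 12: "b" => no
Total occurrences: 4

4


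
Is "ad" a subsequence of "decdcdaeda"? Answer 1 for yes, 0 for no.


Check if "ad" is a subsequence of "decdcdaeda"
Greedy scan:
  Position 0 ('d'): no match needed
  Position 1 ('e'): no match needed
  Position 2 ('c'): no match needed
  Position 3 ('d'): no match needed
  Position 4 ('c'): no match needed
  Position 5 ('d'): no match needed
  Position 6 ('a'): matches sub[0] = 'a'
  Position 7 ('e'): no match needed
  Position 8 ('d'): matches sub[1] = 'd'
  Position 9 ('a'): no match needed
All 2 characters matched => is a subsequence

1


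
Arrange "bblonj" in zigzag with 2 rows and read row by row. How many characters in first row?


Zigzag "bblonj" into 2 rows:
Placing characters:
  'b' => row 0
  'b' => row 1
  'l' => row 0
  'o' => row 1
  'n' => row 0
  'j' => row 1
Rows:
  Row 0: "bln"
  Row 1: "boj"
First row length: 3

3


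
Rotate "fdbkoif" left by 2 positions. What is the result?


Input: "fdbkoif", rotate left by 2
First 2 characters: "fd"
Remaining characters: "bkoif"
Concatenate remaining + first: "bkoif" + "fd" = "bkoiffd"

bkoiffd


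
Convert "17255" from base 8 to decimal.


Input: "17255" in base 8
Positional expansion:
  Digit '1' (value 1) x 8^4 = 4096
  Digit '7' (value 7) x 8^3 = 3584
  Digit '2' (value 2) x 8^2 = 128
  Digit '5' (value 5) x 8^1 = 40
  Digit '5' (value 5) x 8^0 = 5
Sum = 7853

7853


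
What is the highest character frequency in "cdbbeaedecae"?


Input: cdbbeaedecae
Character counts:
  'a': 2
  'b': 2
  'c': 2
  'd': 2
  'e': 4
Maximum frequency: 4

4


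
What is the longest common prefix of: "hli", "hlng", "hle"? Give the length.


Words: hli, hlng, hle
  Position 0: all 'h' => match
  Position 1: all 'l' => match
  Position 2: ('i', 'n', 'e') => mismatch, stop
LCP = "hl" (length 2)

2


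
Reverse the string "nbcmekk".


Input: nbcmekk
Reading characters right to left:
  Position 6: 'k'
  Position 5: 'k'
  Position 4: 'e'
  Position 3: 'm'
  Position 2: 'c'
  Position 1: 'b'
  Position 0: 'n'
Reversed: kkemcbn

kkemcbn


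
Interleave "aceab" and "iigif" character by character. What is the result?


Interleaving "aceab" and "iigif":
  Position 0: 'a' from first, 'i' from second => "ai"
  Position 1: 'c' from first, 'i' from second => "ci"
  Position 2: 'e' from first, 'g' from second => "eg"
  Position 3: 'a' from first, 'i' from second => "ai"
  Position 4: 'b' from first, 'f' from second => "bf"
Result: aiciegaibf

aiciegaibf


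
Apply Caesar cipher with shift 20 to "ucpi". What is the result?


Caesar cipher: shift "ucpi" by 20
  'u' (pos 20) + 20 = pos 14 = 'o'
  'c' (pos 2) + 20 = pos 22 = 'w'
  'p' (pos 15) + 20 = pos 9 = 'j'
  'i' (pos 8) + 20 = pos 2 = 'c'
Result: owjc

owjc


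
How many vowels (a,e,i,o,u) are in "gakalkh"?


Input: gakalkh
Checking each character:
  'g' at position 0: consonant
  'a' at position 1: vowel (running total: 1)
  'k' at position 2: consonant
  'a' at position 3: vowel (running total: 2)
  'l' at position 4: consonant
  'k' at position 5: consonant
  'h' at position 6: consonant
Total vowels: 2

2


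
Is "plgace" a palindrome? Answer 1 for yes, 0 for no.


Input: plgace
Reversed: ecaglp
  Compare pos 0 ('p') with pos 5 ('e'): MISMATCH
  Compare pos 1 ('l') with pos 4 ('c'): MISMATCH
  Compare pos 2 ('g') with pos 3 ('a'): MISMATCH
Result: not a palindrome

0


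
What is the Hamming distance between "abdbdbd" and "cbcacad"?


Comparing "abdbdbd" and "cbcacad" position by position:
  Position 0: 'a' vs 'c' => differ
  Position 1: 'b' vs 'b' => same
  Position 2: 'd' vs 'c' => differ
  Position 3: 'b' vs 'a' => differ
  Position 4: 'd' vs 'c' => differ
  Position 5: 'b' vs 'a' => differ
  Position 6: 'd' vs 'd' => same
Total differences (Hamming distance): 5

5


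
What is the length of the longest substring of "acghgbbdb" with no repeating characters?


Input: "acghgbbdb"
Sliding window (track last position of each char):
  Position 0 ('a'): window [0,0] length 1 -- new best
  Position 1 ('c'): window [0,1] length 2 -- new best
  Position 2 ('g'): window [0,2] length 3 -- new best
  Position 3 ('h'): window [0,3] length 4 -- new best
  Position 4 ('g'): repeat (last at 2), move window start to 3
  Position 4 ('g'): window [3,4] length 2
  Position 5 ('b'): window [3,5] length 3
  Position 6 ('b'): repeat (last at 5), move window start to 6
  Position 6 ('b'): window [6,6] length 1
  Position 7 ('d'): window [6,7] length 2
  Position 8 ('b'): repeat (last at 6), move window start to 7
  Position 8 ('b'): window [7,8] length 2
Longest substring with no repeats: "acgh" with length 4

4


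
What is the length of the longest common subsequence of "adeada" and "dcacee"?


LCS of "adeada" and "dcacee"
DP table:
           d    c    a    c    e    e
      0    0    0    0    0    0    0
  a   0    0    0    1    1    1    1
  d   0    1    1    1    1    1    1
  e   0    1    1    1    1    2    2
  a   0    1    1    2    2    2    2
  d   0    1    1    2    2    2    2
  a   0    1    1    2    2    2    2
LCS length = dp[6][6] = 2

2


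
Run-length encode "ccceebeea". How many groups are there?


Input: ccceebeea
Scanning for consecutive runs:
  Group 1: 'c' x 3 (positions 0-2)
  Group 2: 'e' x 2 (positions 3-4)
  Group 3: 'b' x 1 (positions 5-5)
  Group 4: 'e' x 2 (positions 6-7)
  Group 5: 'a' x 1 (positions 8-8)
Total groups: 5

5


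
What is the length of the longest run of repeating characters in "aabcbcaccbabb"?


Input: "aabcbcaccbabb"
Scanning for longest run:
  Position 1 ('a'): continues run of 'a', length=2
  Position 2 ('b'): new char, reset run to 1
  Position 3 ('c'): new char, reset run to 1
  Position 4 ('b'): new char, reset run to 1
  Position 5 ('c'): new char, reset run to 1
  Position 6 ('a'): new char, reset run to 1
  Position 7 ('c'): new char, reset run to 1
  Position 8 ('c'): continues run of 'c', length=2
  Position 9 ('b'): new char, reset run to 1
  Position 10 ('a'): new char, reset run to 1
  Position 11 ('b'): new char, reset run to 1
  Position 12 ('b'): continues run of 'b', length=2
Longest run: 'a' with length 2

2


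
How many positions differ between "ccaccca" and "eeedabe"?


Comparing "ccaccca" and "eeedabe" position by position:
  Position 0: 'c' vs 'e' => DIFFER
  Position 1: 'c' vs 'e' => DIFFER
  Position 2: 'a' vs 'e' => DIFFER
  Position 3: 'c' vs 'd' => DIFFER
  Position 4: 'c' vs 'a' => DIFFER
  Position 5: 'c' vs 'b' => DIFFER
  Position 6: 'a' vs 'e' => DIFFER
Positions that differ: 7

7


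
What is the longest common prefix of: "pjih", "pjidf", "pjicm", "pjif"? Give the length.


Words: pjih, pjidf, pjicm, pjif
  Position 0: all 'p' => match
  Position 1: all 'j' => match
  Position 2: all 'i' => match
  Position 3: ('h', 'd', 'c', 'f') => mismatch, stop
LCP = "pji" (length 3)

3


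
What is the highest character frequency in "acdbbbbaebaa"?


Input: acdbbbbaebaa
Character counts:
  'a': 4
  'b': 5
  'c': 1
  'd': 1
  'e': 1
Maximum frequency: 5

5


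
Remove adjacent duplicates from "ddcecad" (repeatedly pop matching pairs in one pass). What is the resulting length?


Input: ddcecad
Stack-based adjacent duplicate removal:
  Read 'd': push. Stack: d
  Read 'd': matches stack top 'd' => pop. Stack: (empty)
  Read 'c': push. Stack: c
  Read 'e': push. Stack: ce
  Read 'c': push. Stack: cec
  Read 'a': push. Stack: ceca
  Read 'd': push. Stack: cecad
Final stack: "cecad" (length 5)

5


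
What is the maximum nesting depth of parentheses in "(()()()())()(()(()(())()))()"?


Input: "(()()()())()(()(()(())()))()"
Tracking depth:
  Position 0 '(': depth becomes 1
  Position 1 '(': depth becomes 2
  Position 2 ')': depth becomes 1
  Position 3 '(': depth becomes 2
  Position 4 ')': depth becomes 1
  Position 5 '(': depth becomes 2
  Position 6 ')': depth becomes 1
  Position 7 '(': depth becomes 2
  Position 8 ')': depth becomes 1
  Position 9 ')': depth becomes 0
  Position 10 '(': depth becomes 1
  Position 11 ')': depth becomes 0
  Position 12 '(': depth becomes 1
  Position 13 '(': depth becomes 2
  Position 14 ')': depth becomes 1
  Position 15 '(': depth becomes 2
  Position 16 '(': depth becomes 3
  Position 17 ')': depth becomes 2
  Position 18 '(': depth becomes 3
  Position 19 '(': depth becomes 4
  Position 20 ')': depth becomes 3
  Position 21 ')': depth becomes 2
  Position 22 '(': depth becomes 3
  Position 23 ')': depth becomes 2
  Position 24 ')': depth becomes 1
  Position 25 ')': depth becomes 0
  Position 26 '(': depth becomes 1
  Position 27 ')': depth becomes 0
Maximum depth reached: 4

4


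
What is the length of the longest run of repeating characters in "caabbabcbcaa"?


Input: "caabbabcbcaa"
Scanning for longest run:
  Position 1 ('a'): new char, reset run to 1
  Position 2 ('a'): continues run of 'a', length=2
  Position 3 ('b'): new char, reset run to 1
  Position 4 ('b'): continues run of 'b', length=2
  Position 5 ('a'): new char, reset run to 1
  Position 6 ('b'): new char, reset run to 1
  Position 7 ('c'): new char, reset run to 1
  Position 8 ('b'): new char, reset run to 1
  Position 9 ('c'): new char, reset run to 1
  Position 10 ('a'): new char, reset run to 1
  Position 11 ('a'): continues run of 'a', length=2
Longest run: 'a' with length 2

2


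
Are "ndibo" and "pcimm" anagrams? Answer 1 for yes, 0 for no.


Strings: "ndibo", "pcimm"
Sorted first:  bdino
Sorted second: cimmp
Differ at position 0: 'b' vs 'c' => not anagrams

0


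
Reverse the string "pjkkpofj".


Input: pjkkpofj
Reading characters right to left:
  Position 7: 'j'
  Position 6: 'f'
  Position 5: 'o'
  Position 4: 'p'
  Position 3: 'k'
  Position 2: 'k'
  Position 1: 'j'
  Position 0: 'p'
Reversed: jfopkkjp

jfopkkjp


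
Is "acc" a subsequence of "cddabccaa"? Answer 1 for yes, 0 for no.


Check if "acc" is a subsequence of "cddabccaa"
Greedy scan:
  Position 0 ('c'): no match needed
  Position 1 ('d'): no match needed
  Position 2 ('d'): no match needed
  Position 3 ('a'): matches sub[0] = 'a'
  Position 4 ('b'): no match needed
  Position 5 ('c'): matches sub[1] = 'c'
  Position 6 ('c'): matches sub[2] = 'c'
  Position 7 ('a'): no match needed
  Position 8 ('a'): no match needed
All 3 characters matched => is a subsequence

1


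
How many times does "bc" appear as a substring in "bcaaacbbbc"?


Searching for "bc" in "bcaaacbbbc"
Scanning each position:
  Position 0: "bc" => MATCH
  Position 1: "ca" => no
  Position 2: "aa" => no
  Position 3: "aa" => no
  Position 4: "ac" => no
  Position 5: "cb" => no
  Position 6: "bb" => no
  Position 7: "bb" => no
  Position 8: "bc" => MATCH
Total occurrences: 2

2


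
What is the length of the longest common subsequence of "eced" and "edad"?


LCS of "eced" and "edad"
DP table:
           e    d    a    d
      0    0    0    0    0
  e   0    1    1    1    1
  c   0    1    1    1    1
  e   0    1    1    1    1
  d   0    1    2    2    2
LCS length = dp[4][4] = 2

2


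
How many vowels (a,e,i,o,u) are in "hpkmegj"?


Input: hpkmegj
Checking each character:
  'h' at position 0: consonant
  'p' at position 1: consonant
  'k' at position 2: consonant
  'm' at position 3: consonant
  'e' at position 4: vowel (running total: 1)
  'g' at position 5: consonant
  'j' at position 6: consonant
Total vowels: 1

1


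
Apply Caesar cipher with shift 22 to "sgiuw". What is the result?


Caesar cipher: shift "sgiuw" by 22
  's' (pos 18) + 22 = pos 14 = 'o'
  'g' (pos 6) + 22 = pos 2 = 'c'
  'i' (pos 8) + 22 = pos 4 = 'e'
  'u' (pos 20) + 22 = pos 16 = 'q'
  'w' (pos 22) + 22 = pos 18 = 's'
Result: oceqs

oceqs


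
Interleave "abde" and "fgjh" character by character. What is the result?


Interleaving "abde" and "fgjh":
  Position 0: 'a' from first, 'f' from second => "af"
  Position 1: 'b' from first, 'g' from second => "bg"
  Position 2: 'd' from first, 'j' from second => "dj"
  Position 3: 'e' from first, 'h' from second => "eh"
Result: afbgdjeh

afbgdjeh


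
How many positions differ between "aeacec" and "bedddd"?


Comparing "aeacec" and "bedddd" position by position:
  Position 0: 'a' vs 'b' => DIFFER
  Position 1: 'e' vs 'e' => same
  Position 2: 'a' vs 'd' => DIFFER
  Position 3: 'c' vs 'd' => DIFFER
  Position 4: 'e' vs 'd' => DIFFER
  Position 5: 'c' vs 'd' => DIFFER
Positions that differ: 5

5


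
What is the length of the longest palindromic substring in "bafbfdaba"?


Input: "bafbfdaba"
Checking substrings for palindromes:
  [2:5] "fbf" (len 3) => palindrome
  [6:9] "aba" (len 3) => palindrome
Longest palindromic substring: "fbf" with length 3

3


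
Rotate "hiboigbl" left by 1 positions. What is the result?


Input: "hiboigbl", rotate left by 1
First 1 characters: "h"
Remaining characters: "iboigbl"
Concatenate remaining + first: "iboigbl" + "h" = "iboigblh"

iboigblh


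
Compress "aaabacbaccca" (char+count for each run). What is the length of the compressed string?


Input: aaabacbaccca
Runs:
  'a' x 3 => "a3"
  'b' x 1 => "b1"
  'a' x 1 => "a1"
  'c' x 1 => "c1"
  'b' x 1 => "b1"
  'a' x 1 => "a1"
  'c' x 3 => "c3"
  'a' x 1 => "a1"
Compressed: "a3b1a1c1b1a1c3a1"
Compressed length: 16

16
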